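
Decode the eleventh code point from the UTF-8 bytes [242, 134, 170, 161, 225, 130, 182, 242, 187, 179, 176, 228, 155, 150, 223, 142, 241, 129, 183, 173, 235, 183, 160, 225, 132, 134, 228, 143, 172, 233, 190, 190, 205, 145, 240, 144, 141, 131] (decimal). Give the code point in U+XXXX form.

U+0351

Offset 0: leading byte 0xF2 = 11110010 → 4-byte char #1 = F2 86 AA A1.
Offset 4: leading byte 0xE1 = 11100001 → 3-byte char #2 = E1 82 B6.
Offset 7: leading byte 0xF2 = 11110010 → 4-byte char #3 = F2 BB B3 B0.
Offset 11: leading byte 0xE4 = 11100100 → 3-byte char #4 = E4 9B 96.
Offset 14: leading byte 0xDF = 11011111 → 2-byte char #5 = DF 8E.
Offset 16: leading byte 0xF1 = 11110001 → 4-byte char #6 = F1 81 B7 AD.
Offset 20: leading byte 0xEB = 11101011 → 3-byte char #7 = EB B7 A0.
Offset 23: leading byte 0xE1 = 11100001 → 3-byte char #8 = E1 84 86.
Offset 26: leading byte 0xE4 = 11100100 → 3-byte char #9 = E4 8F AC.
Offset 29: leading byte 0xE9 = 11101001 → 3-byte char #10 = E9 BE BE.
Offset 32: leading byte 0xCD = 11001101 → 2-byte char #11 = CD 91.
Leading byte 0xCD = 11001101 matches 110xxxxx → 2-byte sequence.
Byte 1: 0xCD = 11001101, payload 01101 (5 bits).
Byte 2: 0x91 = 10010001 (10xxxxxx ✓), payload 010001.
Concatenate: 01101010001 = 0x351 (11 bits → U+0351).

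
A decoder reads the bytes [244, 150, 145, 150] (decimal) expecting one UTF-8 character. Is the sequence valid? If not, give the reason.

invalid (encodes a value above U+10FFFF)

Leading byte 0xF4 = 11110100 → 4-byte form.
Payload = 0x116456, which exceeds U+10FFFF, the maximum Unicode code point. (Leading bytes F5–FF, or F4 followed by ≥ 0x90, are invalid.)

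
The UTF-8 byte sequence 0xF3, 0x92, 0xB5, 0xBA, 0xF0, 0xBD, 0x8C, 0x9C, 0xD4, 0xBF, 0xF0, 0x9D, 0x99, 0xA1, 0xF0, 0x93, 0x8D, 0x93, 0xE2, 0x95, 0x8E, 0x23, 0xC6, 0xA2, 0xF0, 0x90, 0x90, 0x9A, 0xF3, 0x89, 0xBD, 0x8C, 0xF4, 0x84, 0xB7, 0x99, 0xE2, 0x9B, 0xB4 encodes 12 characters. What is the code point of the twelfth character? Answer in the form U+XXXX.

Offset 0: leading byte 0xF3 = 11110011 → 4-byte char #1 = F3 92 B5 BA.
Offset 4: leading byte 0xF0 = 11110000 → 4-byte char #2 = F0 BD 8C 9C.
Offset 8: leading byte 0xD4 = 11010100 → 2-byte char #3 = D4 BF.
Offset 10: leading byte 0xF0 = 11110000 → 4-byte char #4 = F0 9D 99 A1.
Offset 14: leading byte 0xF0 = 11110000 → 4-byte char #5 = F0 93 8D 93.
Offset 18: leading byte 0xE2 = 11100010 → 3-byte char #6 = E2 95 8E.
Offset 21: leading byte 0x23 = 00100011 → 1-byte char #7 = 23.
Offset 22: leading byte 0xC6 = 11000110 → 2-byte char #8 = C6 A2.
Offset 24: leading byte 0xF0 = 11110000 → 4-byte char #9 = F0 90 90 9A.
Offset 28: leading byte 0xF3 = 11110011 → 4-byte char #10 = F3 89 BD 8C.
Offset 32: leading byte 0xF4 = 11110100 → 4-byte char #11 = F4 84 B7 99.
Offset 36: leading byte 0xE2 = 11100010 → 3-byte char #12 = E2 9B B4.
Leading byte 0xE2 = 11100010 matches 1110xxxx → 3-byte sequence.
Byte 1: 0xE2 = 11100010, payload 0010 (4 bits).
Byte 2: 0x9B = 10011011 (10xxxxxx ✓), payload 011011.
Byte 3: 0xB4 = 10110100 (10xxxxxx ✓), payload 110100.
Concatenate: 0010011011110100 = 0x26F4 (16 bits → U+26F4).

U+26F4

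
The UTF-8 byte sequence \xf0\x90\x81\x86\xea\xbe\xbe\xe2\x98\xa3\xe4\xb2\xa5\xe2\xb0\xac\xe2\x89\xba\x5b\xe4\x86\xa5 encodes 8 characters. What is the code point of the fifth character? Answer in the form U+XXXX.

U+2C2C

Offset 0: leading byte 0xF0 = 11110000 → 4-byte char #1 = F0 90 81 86.
Offset 4: leading byte 0xEA = 11101010 → 3-byte char #2 = EA BE BE.
Offset 7: leading byte 0xE2 = 11100010 → 3-byte char #3 = E2 98 A3.
Offset 10: leading byte 0xE4 = 11100100 → 3-byte char #4 = E4 B2 A5.
Offset 13: leading byte 0xE2 = 11100010 → 3-byte char #5 = E2 B0 AC.
Leading byte 0xE2 = 11100010 matches 1110xxxx → 3-byte sequence.
Byte 1: 0xE2 = 11100010, payload 0010 (4 bits).
Byte 2: 0xB0 = 10110000 (10xxxxxx ✓), payload 110000.
Byte 3: 0xAC = 10101100 (10xxxxxx ✓), payload 101100.
Concatenate: 0010110000101100 = 0x2C2C (16 bits → U+2C2C).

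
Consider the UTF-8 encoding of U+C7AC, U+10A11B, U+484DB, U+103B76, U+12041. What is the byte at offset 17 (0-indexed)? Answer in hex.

0x81

U+C7AC → 3-byte form EC 9E AC at offsets 0–2.
U+10A11B → 4-byte form F4 8A 84 9B at offsets 3–6.
U+484DB → 4-byte form F1 88 93 9B at offsets 7–10.
U+103B76 → 4-byte form F4 83 AD B6 at offsets 11–14.
U+12041 → 4-byte form F0 92 81 81 at offsets 15–18.
Offset 17 falls in char 5's range; it's byte 3 of F0 92 81 81 = 0x81.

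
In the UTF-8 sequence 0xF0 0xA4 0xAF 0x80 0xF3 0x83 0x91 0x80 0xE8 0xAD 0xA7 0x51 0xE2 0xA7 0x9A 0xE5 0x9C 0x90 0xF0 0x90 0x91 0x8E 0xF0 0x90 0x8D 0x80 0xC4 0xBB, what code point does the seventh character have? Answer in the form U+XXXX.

U+1044E

Offset 0: leading byte 0xF0 = 11110000 → 4-byte char #1 = F0 A4 AF 80.
Offset 4: leading byte 0xF3 = 11110011 → 4-byte char #2 = F3 83 91 80.
Offset 8: leading byte 0xE8 = 11101000 → 3-byte char #3 = E8 AD A7.
Offset 11: leading byte 0x51 = 01010001 → 1-byte char #4 = 51.
Offset 12: leading byte 0xE2 = 11100010 → 3-byte char #5 = E2 A7 9A.
Offset 15: leading byte 0xE5 = 11100101 → 3-byte char #6 = E5 9C 90.
Offset 18: leading byte 0xF0 = 11110000 → 4-byte char #7 = F0 90 91 8E.
Leading byte 0xF0 = 11110000 matches 11110xxx → 4-byte sequence.
Byte 1: 0xF0 = 11110000, payload 000 (3 bits).
Byte 2: 0x90 = 10010000 (10xxxxxx ✓), payload 010000.
Byte 3: 0x91 = 10010001 (10xxxxxx ✓), payload 010001.
Byte 4: 0x8E = 10001110 (10xxxxxx ✓), payload 001110.
Concatenate: 000010000010001001110 = 0x1044E (21 bits → U+1044E).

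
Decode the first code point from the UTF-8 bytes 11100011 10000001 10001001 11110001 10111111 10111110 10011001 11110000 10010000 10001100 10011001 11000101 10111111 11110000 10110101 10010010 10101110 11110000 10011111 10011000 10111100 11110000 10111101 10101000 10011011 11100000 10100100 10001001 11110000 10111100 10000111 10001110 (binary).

Offset 0: leading byte 0xE3 = 11100011 → 3-byte char #1 = E3 81 89.
Leading byte 0xE3 = 11100011 matches 1110xxxx → 3-byte sequence.
Byte 1: 0xE3 = 11100011, payload 0011 (4 bits).
Byte 2: 0x81 = 10000001 (10xxxxxx ✓), payload 000001.
Byte 3: 0x89 = 10001001 (10xxxxxx ✓), payload 001001.
Concatenate: 0011000001001001 = 0x3049 (16 bits → U+3049).

U+3049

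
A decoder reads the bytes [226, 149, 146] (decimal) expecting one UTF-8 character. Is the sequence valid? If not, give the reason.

Leading byte 0xE2 = 11100010 → 3-byte form.
Continuation bytes 0x95=10010101, 0x92=10010010 all match 10xxxxxx.
Decoded value 0x2552 is ≥ 0x800 (shortest form) and not a surrogate.

valid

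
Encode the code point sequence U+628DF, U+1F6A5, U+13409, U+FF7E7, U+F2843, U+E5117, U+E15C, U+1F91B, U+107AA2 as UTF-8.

U+628DF: 4-byte form → F1 A2 A3 9F.
U+1F6A5: 4-byte form → F0 9F 9A A5.
U+13409: 4-byte form → F0 93 90 89.
U+FF7E7: 4-byte form → F3 BF 9F A7.
U+F2843: 4-byte form → F3 B2 A1 83.
U+E5117: 4-byte form → F3 A5 84 97.
U+E15C: 3-byte form → EE 85 9C.
U+1F91B: 4-byte form → F0 9F A4 9B.
U+107AA2: 4-byte form → F4 87 AA A2.
Concatenated (35 bytes): F1 A2 A3 9F F0 9F 9A A5 F0 93 90 89 F3 BF 9F A7 F3 B2 A1 83 F3 A5 84 97 EE 85 9C F0 9F A4 9B F4 87 AA A2.

F1 A2 A3 9F F0 9F 9A A5 F0 93 90 89 F3 BF 9F A7 F3 B2 A1 83 F3 A5 84 97 EE 85 9C F0 9F A4 9B F4 87 AA A2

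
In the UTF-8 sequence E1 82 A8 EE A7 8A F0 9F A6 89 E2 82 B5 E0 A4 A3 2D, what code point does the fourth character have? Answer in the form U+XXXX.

Offset 0: leading byte 0xE1 = 11100001 → 3-byte char #1 = E1 82 A8.
Offset 3: leading byte 0xEE = 11101110 → 3-byte char #2 = EE A7 8A.
Offset 6: leading byte 0xF0 = 11110000 → 4-byte char #3 = F0 9F A6 89.
Offset 10: leading byte 0xE2 = 11100010 → 3-byte char #4 = E2 82 B5.
Leading byte 0xE2 = 11100010 matches 1110xxxx → 3-byte sequence.
Byte 1: 0xE2 = 11100010, payload 0010 (4 bits).
Byte 2: 0x82 = 10000010 (10xxxxxx ✓), payload 000010.
Byte 3: 0xB5 = 10110101 (10xxxxxx ✓), payload 110101.
Concatenate: 0010000010110101 = 0x20B5 (16 bits → U+20B5).

U+20B5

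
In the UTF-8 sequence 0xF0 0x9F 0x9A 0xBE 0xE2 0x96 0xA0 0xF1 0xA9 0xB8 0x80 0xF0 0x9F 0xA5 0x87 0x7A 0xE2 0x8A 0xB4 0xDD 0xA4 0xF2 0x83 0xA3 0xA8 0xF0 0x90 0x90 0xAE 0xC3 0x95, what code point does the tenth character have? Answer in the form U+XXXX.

U+00D5

Offset 0: leading byte 0xF0 = 11110000 → 4-byte char #1 = F0 9F 9A BE.
Offset 4: leading byte 0xE2 = 11100010 → 3-byte char #2 = E2 96 A0.
Offset 7: leading byte 0xF1 = 11110001 → 4-byte char #3 = F1 A9 B8 80.
Offset 11: leading byte 0xF0 = 11110000 → 4-byte char #4 = F0 9F A5 87.
Offset 15: leading byte 0x7A = 01111010 → 1-byte char #5 = 7A.
Offset 16: leading byte 0xE2 = 11100010 → 3-byte char #6 = E2 8A B4.
Offset 19: leading byte 0xDD = 11011101 → 2-byte char #7 = DD A4.
Offset 21: leading byte 0xF2 = 11110010 → 4-byte char #8 = F2 83 A3 A8.
Offset 25: leading byte 0xF0 = 11110000 → 4-byte char #9 = F0 90 90 AE.
Offset 29: leading byte 0xC3 = 11000011 → 2-byte char #10 = C3 95.
Leading byte 0xC3 = 11000011 matches 110xxxxx → 2-byte sequence.
Byte 1: 0xC3 = 11000011, payload 00011 (5 bits).
Byte 2: 0x95 = 10010101 (10xxxxxx ✓), payload 010101.
Concatenate: 00011010101 = 0xD5 (11 bits → U+00D5).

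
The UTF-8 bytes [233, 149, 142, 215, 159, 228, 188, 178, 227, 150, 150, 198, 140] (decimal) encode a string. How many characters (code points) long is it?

Byte at offset 0: 0xE9 = 11101001 → 3-byte char (#1). Advance 3.
Byte at offset 3: 0xD7 = 11010111 → 2-byte char (#2). Advance 2.
Byte at offset 5: 0xE4 = 11100100 → 3-byte char (#3). Advance 3.
Byte at offset 8: 0xE3 = 11100011 → 3-byte char (#4). Advance 3.
Byte at offset 11: 0xC6 = 11000110 → 2-byte char (#5). Advance 2.
Reached end at offset 13 after 5 code points.

5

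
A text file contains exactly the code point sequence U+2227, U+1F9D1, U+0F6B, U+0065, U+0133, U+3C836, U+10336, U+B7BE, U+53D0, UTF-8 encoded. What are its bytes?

E2 88 A7 F0 9F A7 91 E0 BD AB 65 C4 B3 F0 BC A0 B6 F0 90 8C B6 EB 9E BE E5 8F 90

U+2227: 3-byte form → E2 88 A7.
U+1F9D1: 4-byte form → F0 9F A7 91.
U+0F6B: 3-byte form → E0 BD AB.
U+0065: 1-byte form → 65.
U+0133: 2-byte form → C4 B3.
U+3C836: 4-byte form → F0 BC A0 B6.
U+10336: 4-byte form → F0 90 8C B6.
U+B7BE: 3-byte form → EB 9E BE.
U+53D0: 3-byte form → E5 8F 90.
Concatenated (27 bytes): E2 88 A7 F0 9F A7 91 E0 BD AB 65 C4 B3 F0 BC A0 B6 F0 90 8C B6 EB 9E BE E5 8F 90.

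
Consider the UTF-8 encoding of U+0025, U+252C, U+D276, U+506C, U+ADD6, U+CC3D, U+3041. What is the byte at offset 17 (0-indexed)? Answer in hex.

U+0025 → 1-byte form 25 at offsets 0–0.
U+252C → 3-byte form E2 94 AC at offsets 1–3.
U+D276 → 3-byte form ED 89 B6 at offsets 4–6.
U+506C → 3-byte form E5 81 AC at offsets 7–9.
U+ADD6 → 3-byte form EA B7 96 at offsets 10–12.
U+CC3D → 3-byte form EC B0 BD at offsets 13–15.
U+3041 → 3-byte form E3 81 81 at offsets 16–18.
Offset 17 falls in char 7's range; it's byte 2 of E3 81 81 = 0x81.

0x81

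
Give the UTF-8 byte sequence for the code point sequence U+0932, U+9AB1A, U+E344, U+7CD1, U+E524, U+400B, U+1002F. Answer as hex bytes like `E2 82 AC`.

E0 A4 B2 F2 9A AC 9A EE 8D 84 E7 B3 91 EE 94 A4 E4 80 8B F0 90 80 AF

U+0932: 3-byte form → E0 A4 B2.
U+9AB1A: 4-byte form → F2 9A AC 9A.
U+E344: 3-byte form → EE 8D 84.
U+7CD1: 3-byte form → E7 B3 91.
U+E524: 3-byte form → EE 94 A4.
U+400B: 3-byte form → E4 80 8B.
U+1002F: 4-byte form → F0 90 80 AF.
Concatenated (23 bytes): E0 A4 B2 F2 9A AC 9A EE 8D 84 E7 B3 91 EE 94 A4 E4 80 8B F0 90 80 AF.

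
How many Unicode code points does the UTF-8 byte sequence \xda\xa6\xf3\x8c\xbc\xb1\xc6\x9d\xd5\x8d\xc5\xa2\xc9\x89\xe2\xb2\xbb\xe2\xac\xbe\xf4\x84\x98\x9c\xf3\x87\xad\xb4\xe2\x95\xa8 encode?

11

Byte at offset 0: 0xDA = 11011010 → 2-byte char (#1). Advance 2.
Byte at offset 2: 0xF3 = 11110011 → 4-byte char (#2). Advance 4.
Byte at offset 6: 0xC6 = 11000110 → 2-byte char (#3). Advance 2.
Byte at offset 8: 0xD5 = 11010101 → 2-byte char (#4). Advance 2.
Byte at offset 10: 0xC5 = 11000101 → 2-byte char (#5). Advance 2.
Byte at offset 12: 0xC9 = 11001001 → 2-byte char (#6). Advance 2.
Byte at offset 14: 0xE2 = 11100010 → 3-byte char (#7). Advance 3.
Byte at offset 17: 0xE2 = 11100010 → 3-byte char (#8). Advance 3.
Byte at offset 20: 0xF4 = 11110100 → 4-byte char (#9). Advance 4.
Byte at offset 24: 0xF3 = 11110011 → 4-byte char (#10). Advance 4.
Byte at offset 28: 0xE2 = 11100010 → 3-byte char (#11). Advance 3.
Reached end at offset 31 after 11 code points.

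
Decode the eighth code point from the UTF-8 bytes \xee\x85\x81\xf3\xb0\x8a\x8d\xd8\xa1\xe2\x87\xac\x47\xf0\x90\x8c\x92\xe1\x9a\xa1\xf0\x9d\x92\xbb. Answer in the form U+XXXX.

Offset 0: leading byte 0xEE = 11101110 → 3-byte char #1 = EE 85 81.
Offset 3: leading byte 0xF3 = 11110011 → 4-byte char #2 = F3 B0 8A 8D.
Offset 7: leading byte 0xD8 = 11011000 → 2-byte char #3 = D8 A1.
Offset 9: leading byte 0xE2 = 11100010 → 3-byte char #4 = E2 87 AC.
Offset 12: leading byte 0x47 = 01000111 → 1-byte char #5 = 47.
Offset 13: leading byte 0xF0 = 11110000 → 4-byte char #6 = F0 90 8C 92.
Offset 17: leading byte 0xE1 = 11100001 → 3-byte char #7 = E1 9A A1.
Offset 20: leading byte 0xF0 = 11110000 → 4-byte char #8 = F0 9D 92 BB.
Leading byte 0xF0 = 11110000 matches 11110xxx → 4-byte sequence.
Byte 1: 0xF0 = 11110000, payload 000 (3 bits).
Byte 2: 0x9D = 10011101 (10xxxxxx ✓), payload 011101.
Byte 3: 0x92 = 10010010 (10xxxxxx ✓), payload 010010.
Byte 4: 0xBB = 10111011 (10xxxxxx ✓), payload 111011.
Concatenate: 000011101010010111011 = 0x1D4BB (21 bits → U+1D4BB).

U+1D4BB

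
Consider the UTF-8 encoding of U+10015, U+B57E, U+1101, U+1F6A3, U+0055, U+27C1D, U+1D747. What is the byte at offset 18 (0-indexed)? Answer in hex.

U+10015 → 4-byte form F0 90 80 95 at offsets 0–3.
U+B57E → 3-byte form EB 95 BE at offsets 4–6.
U+1101 → 3-byte form E1 84 81 at offsets 7–9.
U+1F6A3 → 4-byte form F0 9F 9A A3 at offsets 10–13.
U+0055 → 1-byte form 55 at offsets 14–14.
U+27C1D → 4-byte form F0 A7 B0 9D at offsets 15–18.
Offset 18 falls in char 6's range; it's byte 4 of F0 A7 B0 9D = 0x9D.

0x9D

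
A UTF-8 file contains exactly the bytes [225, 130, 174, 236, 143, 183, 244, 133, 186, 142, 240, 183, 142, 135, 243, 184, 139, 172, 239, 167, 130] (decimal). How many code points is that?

6

Byte at offset 0: 0xE1 = 11100001 → 3-byte char (#1). Advance 3.
Byte at offset 3: 0xEC = 11101100 → 3-byte char (#2). Advance 3.
Byte at offset 6: 0xF4 = 11110100 → 4-byte char (#3). Advance 4.
Byte at offset 10: 0xF0 = 11110000 → 4-byte char (#4). Advance 4.
Byte at offset 14: 0xF3 = 11110011 → 4-byte char (#5). Advance 4.
Byte at offset 18: 0xEF = 11101111 → 3-byte char (#6). Advance 3.
Reached end at offset 21 after 6 code points.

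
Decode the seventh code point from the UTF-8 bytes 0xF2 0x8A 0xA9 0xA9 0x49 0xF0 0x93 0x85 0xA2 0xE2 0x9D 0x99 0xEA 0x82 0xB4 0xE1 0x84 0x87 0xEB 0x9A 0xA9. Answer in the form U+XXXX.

Offset 0: leading byte 0xF2 = 11110010 → 4-byte char #1 = F2 8A A9 A9.
Offset 4: leading byte 0x49 = 01001001 → 1-byte char #2 = 49.
Offset 5: leading byte 0xF0 = 11110000 → 4-byte char #3 = F0 93 85 A2.
Offset 9: leading byte 0xE2 = 11100010 → 3-byte char #4 = E2 9D 99.
Offset 12: leading byte 0xEA = 11101010 → 3-byte char #5 = EA 82 B4.
Offset 15: leading byte 0xE1 = 11100001 → 3-byte char #6 = E1 84 87.
Offset 18: leading byte 0xEB = 11101011 → 3-byte char #7 = EB 9A A9.
Leading byte 0xEB = 11101011 matches 1110xxxx → 3-byte sequence.
Byte 1: 0xEB = 11101011, payload 1011 (4 bits).
Byte 2: 0x9A = 10011010 (10xxxxxx ✓), payload 011010.
Byte 3: 0xA9 = 10101001 (10xxxxxx ✓), payload 101001.
Concatenate: 1011011010101001 = 0xB6A9 (16 bits → U+B6A9).

U+B6A9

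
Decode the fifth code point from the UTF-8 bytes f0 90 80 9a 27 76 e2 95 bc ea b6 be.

U+ADBE

Offset 0: leading byte 0xF0 = 11110000 → 4-byte char #1 = F0 90 80 9A.
Offset 4: leading byte 0x27 = 00100111 → 1-byte char #2 = 27.
Offset 5: leading byte 0x76 = 01110110 → 1-byte char #3 = 76.
Offset 6: leading byte 0xE2 = 11100010 → 3-byte char #4 = E2 95 BC.
Offset 9: leading byte 0xEA = 11101010 → 3-byte char #5 = EA B6 BE.
Leading byte 0xEA = 11101010 matches 1110xxxx → 3-byte sequence.
Byte 1: 0xEA = 11101010, payload 1010 (4 bits).
Byte 2: 0xB6 = 10110110 (10xxxxxx ✓), payload 110110.
Byte 3: 0xBE = 10111110 (10xxxxxx ✓), payload 111110.
Concatenate: 1010110110111110 = 0xADBE (16 bits → U+ADBE).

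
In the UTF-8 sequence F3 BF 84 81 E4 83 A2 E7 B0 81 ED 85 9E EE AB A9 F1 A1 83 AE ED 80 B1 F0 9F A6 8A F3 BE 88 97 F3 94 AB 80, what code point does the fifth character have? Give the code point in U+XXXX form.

Offset 0: leading byte 0xF3 = 11110011 → 4-byte char #1 = F3 BF 84 81.
Offset 4: leading byte 0xE4 = 11100100 → 3-byte char #2 = E4 83 A2.
Offset 7: leading byte 0xE7 = 11100111 → 3-byte char #3 = E7 B0 81.
Offset 10: leading byte 0xED = 11101101 → 3-byte char #4 = ED 85 9E.
Offset 13: leading byte 0xEE = 11101110 → 3-byte char #5 = EE AB A9.
Leading byte 0xEE = 11101110 matches 1110xxxx → 3-byte sequence.
Byte 1: 0xEE = 11101110, payload 1110 (4 bits).
Byte 2: 0xAB = 10101011 (10xxxxxx ✓), payload 101011.
Byte 3: 0xA9 = 10101001 (10xxxxxx ✓), payload 101001.
Concatenate: 1110101011101001 = 0xEAE9 (16 bits → U+EAE9).

U+EAE9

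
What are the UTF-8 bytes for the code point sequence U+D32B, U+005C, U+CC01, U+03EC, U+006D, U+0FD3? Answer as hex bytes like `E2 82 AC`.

U+D32B: 3-byte form → ED 8C AB.
U+005C: 1-byte form → 5C.
U+CC01: 3-byte form → EC B0 81.
U+03EC: 2-byte form → CF AC.
U+006D: 1-byte form → 6D.
U+0FD3: 3-byte form → E0 BF 93.
Concatenated (13 bytes): ED 8C AB 5C EC B0 81 CF AC 6D E0 BF 93.

ED 8C AB 5C EC B0 81 CF AC 6D E0 BF 93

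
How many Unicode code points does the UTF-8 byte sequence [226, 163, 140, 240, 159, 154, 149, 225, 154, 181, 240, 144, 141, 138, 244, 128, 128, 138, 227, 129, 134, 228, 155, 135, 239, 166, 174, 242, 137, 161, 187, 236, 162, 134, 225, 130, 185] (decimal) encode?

11

Byte at offset 0: 0xE2 = 11100010 → 3-byte char (#1). Advance 3.
Byte at offset 3: 0xF0 = 11110000 → 4-byte char (#2). Advance 4.
Byte at offset 7: 0xE1 = 11100001 → 3-byte char (#3). Advance 3.
Byte at offset 10: 0xF0 = 11110000 → 4-byte char (#4). Advance 4.
Byte at offset 14: 0xF4 = 11110100 → 4-byte char (#5). Advance 4.
Byte at offset 18: 0xE3 = 11100011 → 3-byte char (#6). Advance 3.
Byte at offset 21: 0xE4 = 11100100 → 3-byte char (#7). Advance 3.
Byte at offset 24: 0xEF = 11101111 → 3-byte char (#8). Advance 3.
Byte at offset 27: 0xF2 = 11110010 → 4-byte char (#9). Advance 4.
Byte at offset 31: 0xEC = 11101100 → 3-byte char (#10). Advance 3.
Byte at offset 34: 0xE1 = 11100001 → 3-byte char (#11). Advance 3.
Reached end at offset 37 after 11 code points.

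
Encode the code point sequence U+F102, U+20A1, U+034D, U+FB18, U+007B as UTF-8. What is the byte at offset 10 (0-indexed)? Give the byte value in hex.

U+F102 → 3-byte form EF 84 82 at offsets 0–2.
U+20A1 → 3-byte form E2 82 A1 at offsets 3–5.
U+034D → 2-byte form CD 8D at offsets 6–7.
U+FB18 → 3-byte form EF AC 98 at offsets 8–10.
Offset 10 falls in char 4's range; it's byte 3 of EF AC 98 = 0x98.

0x98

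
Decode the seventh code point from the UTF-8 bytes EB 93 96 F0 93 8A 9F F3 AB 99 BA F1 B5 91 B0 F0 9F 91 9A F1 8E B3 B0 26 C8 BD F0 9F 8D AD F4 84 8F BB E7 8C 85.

U+0026

Offset 0: leading byte 0xEB = 11101011 → 3-byte char #1 = EB 93 96.
Offset 3: leading byte 0xF0 = 11110000 → 4-byte char #2 = F0 93 8A 9F.
Offset 7: leading byte 0xF3 = 11110011 → 4-byte char #3 = F3 AB 99 BA.
Offset 11: leading byte 0xF1 = 11110001 → 4-byte char #4 = F1 B5 91 B0.
Offset 15: leading byte 0xF0 = 11110000 → 4-byte char #5 = F0 9F 91 9A.
Offset 19: leading byte 0xF1 = 11110001 → 4-byte char #6 = F1 8E B3 B0.
Offset 23: leading byte 0x26 = 00100110 → 1-byte char #7 = 26.
Leading byte 0x26 = 00100110 matches 0xxxxxxx → 1-byte sequence.
Byte 1: 0x26 = 00100110, payload 0100110 (7 bits).
Concatenate: 0100110 = 0x26 (7 bits → U+0026).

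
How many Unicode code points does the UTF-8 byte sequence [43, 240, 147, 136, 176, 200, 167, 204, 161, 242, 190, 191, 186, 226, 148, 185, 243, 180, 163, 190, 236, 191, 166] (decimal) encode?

8

Byte at offset 0: 0x2B = 00101011 → 1-byte char (#1). Advance 1.
Byte at offset 1: 0xF0 = 11110000 → 4-byte char (#2). Advance 4.
Byte at offset 5: 0xC8 = 11001000 → 2-byte char (#3). Advance 2.
Byte at offset 7: 0xCC = 11001100 → 2-byte char (#4). Advance 2.
Byte at offset 9: 0xF2 = 11110010 → 4-byte char (#5). Advance 4.
Byte at offset 13: 0xE2 = 11100010 → 3-byte char (#6). Advance 3.
Byte at offset 16: 0xF3 = 11110011 → 4-byte char (#7). Advance 4.
Byte at offset 20: 0xEC = 11101100 → 3-byte char (#8). Advance 3.
Reached end at offset 23 after 8 code points.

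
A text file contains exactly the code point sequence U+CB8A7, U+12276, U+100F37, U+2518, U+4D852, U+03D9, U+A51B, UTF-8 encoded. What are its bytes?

U+CB8A7: 4-byte form → F3 8B A2 A7.
U+12276: 4-byte form → F0 92 89 B6.
U+100F37: 4-byte form → F4 80 BC B7.
U+2518: 3-byte form → E2 94 98.
U+4D852: 4-byte form → F1 8D A1 92.
U+03D9: 2-byte form → CF 99.
U+A51B: 3-byte form → EA 94 9B.
Concatenated (24 bytes): F3 8B A2 A7 F0 92 89 B6 F4 80 BC B7 E2 94 98 F1 8D A1 92 CF 99 EA 94 9B.

F3 8B A2 A7 F0 92 89 B6 F4 80 BC B7 E2 94 98 F1 8D A1 92 CF 99 EA 94 9B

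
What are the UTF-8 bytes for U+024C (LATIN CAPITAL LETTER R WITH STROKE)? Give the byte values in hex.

U+024C = 0x24C = 588 decimal. In range U+0080–U+07FF → 2-byte form: 110xxxxx 10xxxxxx.
Binary (11 bits): 01001001100.
Split 5+6: 01001 | 001100.
Byte 1: 11001001 = 0xC9.
Byte 2: 10001100 = 0x8C.

C9 8C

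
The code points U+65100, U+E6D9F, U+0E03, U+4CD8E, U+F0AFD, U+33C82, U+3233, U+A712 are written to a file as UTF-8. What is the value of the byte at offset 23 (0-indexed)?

U+65100 → 4-byte form F1 A5 84 80 at offsets 0–3.
U+E6D9F → 4-byte form F3 A6 B6 9F at offsets 4–7.
U+0E03 → 3-byte form E0 B8 83 at offsets 8–10.
U+4CD8E → 4-byte form F1 8C B6 8E at offsets 11–14.
U+F0AFD → 4-byte form F3 B0 AB BD at offsets 15–18.
U+33C82 → 4-byte form F0 B3 B2 82 at offsets 19–22.
U+3233 → 3-byte form E3 88 B3 at offsets 23–25.
Offset 23 falls in char 7's range; it's byte 1 of E3 88 B3 = 0xE3.

0xE3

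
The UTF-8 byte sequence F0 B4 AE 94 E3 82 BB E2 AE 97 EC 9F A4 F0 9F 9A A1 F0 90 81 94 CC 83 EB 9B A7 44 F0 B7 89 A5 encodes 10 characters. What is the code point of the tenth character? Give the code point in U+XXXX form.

U+37265

Offset 0: leading byte 0xF0 = 11110000 → 4-byte char #1 = F0 B4 AE 94.
Offset 4: leading byte 0xE3 = 11100011 → 3-byte char #2 = E3 82 BB.
Offset 7: leading byte 0xE2 = 11100010 → 3-byte char #3 = E2 AE 97.
Offset 10: leading byte 0xEC = 11101100 → 3-byte char #4 = EC 9F A4.
Offset 13: leading byte 0xF0 = 11110000 → 4-byte char #5 = F0 9F 9A A1.
Offset 17: leading byte 0xF0 = 11110000 → 4-byte char #6 = F0 90 81 94.
Offset 21: leading byte 0xCC = 11001100 → 2-byte char #7 = CC 83.
Offset 23: leading byte 0xEB = 11101011 → 3-byte char #8 = EB 9B A7.
Offset 26: leading byte 0x44 = 01000100 → 1-byte char #9 = 44.
Offset 27: leading byte 0xF0 = 11110000 → 4-byte char #10 = F0 B7 89 A5.
Leading byte 0xF0 = 11110000 matches 11110xxx → 4-byte sequence.
Byte 1: 0xF0 = 11110000, payload 000 (3 bits).
Byte 2: 0xB7 = 10110111 (10xxxxxx ✓), payload 110111.
Byte 3: 0x89 = 10001001 (10xxxxxx ✓), payload 001001.
Byte 4: 0xA5 = 10100101 (10xxxxxx ✓), payload 100101.
Concatenate: 000110111001001100101 = 0x37265 (21 bits → U+37265).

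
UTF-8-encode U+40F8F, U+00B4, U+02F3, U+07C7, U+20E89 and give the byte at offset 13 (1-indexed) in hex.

1-indexed offset 13 is 0-indexed offset 12.
U+40F8F → 4-byte form F1 80 BE 8F at offsets 0–3.
U+00B4 → 2-byte form C2 B4 at offsets 4–5.
U+02F3 → 2-byte form CB B3 at offsets 6–7.
U+07C7 → 2-byte form DF 87 at offsets 8–9.
U+20E89 → 4-byte form F0 A0 BA 89 at offsets 10–13.
Offset 12 falls in char 5's range; it's byte 3 of F0 A0 BA 89 = 0xBA.

0xBA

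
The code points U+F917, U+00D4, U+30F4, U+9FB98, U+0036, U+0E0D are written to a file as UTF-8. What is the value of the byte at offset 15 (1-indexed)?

1-indexed offset 15 is 0-indexed offset 14.
U+F917 → 3-byte form EF A4 97 at offsets 0–2.
U+00D4 → 2-byte form C3 94 at offsets 3–4.
U+30F4 → 3-byte form E3 83 B4 at offsets 5–7.
U+9FB98 → 4-byte form F2 9F AE 98 at offsets 8–11.
U+0036 → 1-byte form 36 at offsets 12–12.
U+0E0D → 3-byte form E0 B8 8D at offsets 13–15.
Offset 14 falls in char 6's range; it's byte 2 of E0 B8 8D = 0xB8.

0xB8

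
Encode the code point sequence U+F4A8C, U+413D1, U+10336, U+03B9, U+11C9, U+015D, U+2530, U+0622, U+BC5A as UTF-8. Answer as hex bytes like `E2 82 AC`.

U+F4A8C: 4-byte form → F3 B4 AA 8C.
U+413D1: 4-byte form → F1 81 8F 91.
U+10336: 4-byte form → F0 90 8C B6.
U+03B9: 2-byte form → CE B9.
U+11C9: 3-byte form → E1 87 89.
U+015D: 2-byte form → C5 9D.
U+2530: 3-byte form → E2 94 B0.
U+0622: 2-byte form → D8 A2.
U+BC5A: 3-byte form → EB B1 9A.
Concatenated (27 bytes): F3 B4 AA 8C F1 81 8F 91 F0 90 8C B6 CE B9 E1 87 89 C5 9D E2 94 B0 D8 A2 EB B1 9A.

F3 B4 AA 8C F1 81 8F 91 F0 90 8C B6 CE B9 E1 87 89 C5 9D E2 94 B0 D8 A2 EB B1 9A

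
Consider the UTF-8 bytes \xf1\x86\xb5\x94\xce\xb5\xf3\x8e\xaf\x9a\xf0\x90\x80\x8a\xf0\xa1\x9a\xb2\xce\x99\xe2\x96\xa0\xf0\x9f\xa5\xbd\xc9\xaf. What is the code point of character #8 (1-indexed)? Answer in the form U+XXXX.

Offset 0: leading byte 0xF1 = 11110001 → 4-byte char #1 = F1 86 B5 94.
Offset 4: leading byte 0xCE = 11001110 → 2-byte char #2 = CE B5.
Offset 6: leading byte 0xF3 = 11110011 → 4-byte char #3 = F3 8E AF 9A.
Offset 10: leading byte 0xF0 = 11110000 → 4-byte char #4 = F0 90 80 8A.
Offset 14: leading byte 0xF0 = 11110000 → 4-byte char #5 = F0 A1 9A B2.
Offset 18: leading byte 0xCE = 11001110 → 2-byte char #6 = CE 99.
Offset 20: leading byte 0xE2 = 11100010 → 3-byte char #7 = E2 96 A0.
Offset 23: leading byte 0xF0 = 11110000 → 4-byte char #8 = F0 9F A5 BD.
Leading byte 0xF0 = 11110000 matches 11110xxx → 4-byte sequence.
Byte 1: 0xF0 = 11110000, payload 000 (3 bits).
Byte 2: 0x9F = 10011111 (10xxxxxx ✓), payload 011111.
Byte 3: 0xA5 = 10100101 (10xxxxxx ✓), payload 100101.
Byte 4: 0xBD = 10111101 (10xxxxxx ✓), payload 111101.
Concatenate: 000011111100101111101 = 0x1F97D (21 bits → U+1F97D).

U+1F97D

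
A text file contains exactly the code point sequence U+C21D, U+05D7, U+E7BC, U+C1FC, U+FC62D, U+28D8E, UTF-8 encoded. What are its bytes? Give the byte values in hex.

EC 88 9D D7 97 EE 9E BC EC 87 BC F3 BC 98 AD F0 A8 B6 8E

U+C21D: 3-byte form → EC 88 9D.
U+05D7: 2-byte form → D7 97.
U+E7BC: 3-byte form → EE 9E BC.
U+C1FC: 3-byte form → EC 87 BC.
U+FC62D: 4-byte form → F3 BC 98 AD.
U+28D8E: 4-byte form → F0 A8 B6 8E.
Concatenated (19 bytes): EC 88 9D D7 97 EE 9E BC EC 87 BC F3 BC 98 AD F0 A8 B6 8E.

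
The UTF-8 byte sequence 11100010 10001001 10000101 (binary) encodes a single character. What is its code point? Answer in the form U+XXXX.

Leading byte 0xE2 = 11100010 matches 1110xxxx → 3-byte sequence.
Byte 1: 0xE2 = 11100010, payload 0010 (4 bits).
Byte 2: 0x89 = 10001001 (10xxxxxx ✓), payload 001001.
Byte 3: 0x85 = 10000101 (10xxxxxx ✓), payload 000101.
Concatenate: 0010001001000101 = 0x2245 (16 bits → U+2245).

U+2245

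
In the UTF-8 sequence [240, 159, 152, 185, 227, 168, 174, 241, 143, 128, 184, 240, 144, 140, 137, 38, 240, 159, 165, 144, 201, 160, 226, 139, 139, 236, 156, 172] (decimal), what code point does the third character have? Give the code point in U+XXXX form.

Offset 0: leading byte 0xF0 = 11110000 → 4-byte char #1 = F0 9F 98 B9.
Offset 4: leading byte 0xE3 = 11100011 → 3-byte char #2 = E3 A8 AE.
Offset 7: leading byte 0xF1 = 11110001 → 4-byte char #3 = F1 8F 80 B8.
Leading byte 0xF1 = 11110001 matches 11110xxx → 4-byte sequence.
Byte 1: 0xF1 = 11110001, payload 001 (3 bits).
Byte 2: 0x8F = 10001111 (10xxxxxx ✓), payload 001111.
Byte 3: 0x80 = 10000000 (10xxxxxx ✓), payload 000000.
Byte 4: 0xB8 = 10111000 (10xxxxxx ✓), payload 111000.
Concatenate: 001001111000000111000 = 0x4F038 (21 bits → U+4F038).

U+4F038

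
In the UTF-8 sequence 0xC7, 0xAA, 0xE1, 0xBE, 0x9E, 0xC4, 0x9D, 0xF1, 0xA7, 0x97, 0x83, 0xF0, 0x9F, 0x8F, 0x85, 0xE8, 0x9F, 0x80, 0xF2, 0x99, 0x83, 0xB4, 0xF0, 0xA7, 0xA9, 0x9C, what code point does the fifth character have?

Offset 0: leading byte 0xC7 = 11000111 → 2-byte char #1 = C7 AA.
Offset 2: leading byte 0xE1 = 11100001 → 3-byte char #2 = E1 BE 9E.
Offset 5: leading byte 0xC4 = 11000100 → 2-byte char #3 = C4 9D.
Offset 7: leading byte 0xF1 = 11110001 → 4-byte char #4 = F1 A7 97 83.
Offset 11: leading byte 0xF0 = 11110000 → 4-byte char #5 = F0 9F 8F 85.
Leading byte 0xF0 = 11110000 matches 11110xxx → 4-byte sequence.
Byte 1: 0xF0 = 11110000, payload 000 (3 bits).
Byte 2: 0x9F = 10011111 (10xxxxxx ✓), payload 011111.
Byte 3: 0x8F = 10001111 (10xxxxxx ✓), payload 001111.
Byte 4: 0x85 = 10000101 (10xxxxxx ✓), payload 000101.
Concatenate: 000011111001111000101 = 0x1F3C5 (21 bits → U+1F3C5).

U+1F3C5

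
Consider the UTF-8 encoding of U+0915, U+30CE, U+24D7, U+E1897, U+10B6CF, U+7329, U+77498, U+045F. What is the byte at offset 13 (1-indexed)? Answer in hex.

1-indexed offset 13 is 0-indexed offset 12.
U+0915 → 3-byte form E0 A4 95 at offsets 0–2.
U+30CE → 3-byte form E3 83 8E at offsets 3–5.
U+24D7 → 3-byte form E2 93 97 at offsets 6–8.
U+E1897 → 4-byte form F3 A1 A2 97 at offsets 9–12.
Offset 12 falls in char 4's range; it's byte 4 of F3 A1 A2 97 = 0x97.

0x97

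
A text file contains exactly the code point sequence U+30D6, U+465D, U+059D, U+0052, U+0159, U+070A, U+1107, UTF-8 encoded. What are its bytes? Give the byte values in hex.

U+30D6: 3-byte form → E3 83 96.
U+465D: 3-byte form → E4 99 9D.
U+059D: 2-byte form → D6 9D.
U+0052: 1-byte form → 52.
U+0159: 2-byte form → C5 99.
U+070A: 2-byte form → DC 8A.
U+1107: 3-byte form → E1 84 87.
Concatenated (16 bytes): E3 83 96 E4 99 9D D6 9D 52 C5 99 DC 8A E1 84 87.

E3 83 96 E4 99 9D D6 9D 52 C5 99 DC 8A E1 84 87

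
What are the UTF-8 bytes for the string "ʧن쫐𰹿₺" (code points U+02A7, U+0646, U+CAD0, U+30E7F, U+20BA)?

U+02A7: 2-byte form → CA A7.
U+0646: 2-byte form → D9 86.
U+CAD0: 3-byte form → EC AB 90.
U+30E7F: 4-byte form → F0 B0 B9 BF.
U+20BA: 3-byte form → E2 82 BA.
Concatenated (14 bytes): CA A7 D9 86 EC AB 90 F0 B0 B9 BF E2 82 BA.

CA A7 D9 86 EC AB 90 F0 B0 B9 BF E2 82 BA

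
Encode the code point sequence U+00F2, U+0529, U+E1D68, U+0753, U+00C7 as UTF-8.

U+00F2: 2-byte form → C3 B2.
U+0529: 2-byte form → D4 A9.
U+E1D68: 4-byte form → F3 A1 B5 A8.
U+0753: 2-byte form → DD 93.
U+00C7: 2-byte form → C3 87.
Concatenated (12 bytes): C3 B2 D4 A9 F3 A1 B5 A8 DD 93 C3 87.

C3 B2 D4 A9 F3 A1 B5 A8 DD 93 C3 87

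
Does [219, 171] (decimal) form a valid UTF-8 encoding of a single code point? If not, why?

Leading byte 0xDB = 11011011 → 2-byte form.
Continuation bytes 0xAB=10101011 all match 10xxxxxx.
Decoded value 0x6EB is ≥ 0x80 (shortest form) and not a surrogate.

valid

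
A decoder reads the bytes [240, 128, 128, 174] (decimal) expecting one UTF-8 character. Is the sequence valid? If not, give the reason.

invalid (overlong encoding)

Leading byte 0xF0 = 11110000 → 4-byte form.
Continuation bytes all match 10xxxxxx. Payload decodes to 0x2E.
But 0x2E < 0x10000, the minimum for a 4-byte sequence — this is an overlong encoding.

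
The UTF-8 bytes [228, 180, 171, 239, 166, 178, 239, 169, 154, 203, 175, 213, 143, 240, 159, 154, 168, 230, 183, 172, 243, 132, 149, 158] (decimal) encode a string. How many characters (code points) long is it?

Byte at offset 0: 0xE4 = 11100100 → 3-byte char (#1). Advance 3.
Byte at offset 3: 0xEF = 11101111 → 3-byte char (#2). Advance 3.
Byte at offset 6: 0xEF = 11101111 → 3-byte char (#3). Advance 3.
Byte at offset 9: 0xCB = 11001011 → 2-byte char (#4). Advance 2.
Byte at offset 11: 0xD5 = 11010101 → 2-byte char (#5). Advance 2.
Byte at offset 13: 0xF0 = 11110000 → 4-byte char (#6). Advance 4.
Byte at offset 17: 0xE6 = 11100110 → 3-byte char (#7). Advance 3.
Byte at offset 20: 0xF3 = 11110011 → 4-byte char (#8). Advance 4.
Reached end at offset 24 after 8 code points.

8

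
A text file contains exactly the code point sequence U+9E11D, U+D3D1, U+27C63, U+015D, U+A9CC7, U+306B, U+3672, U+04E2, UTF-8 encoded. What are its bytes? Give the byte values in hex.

F2 9E 84 9D ED 8F 91 F0 A7 B1 A3 C5 9D F2 A9 B3 87 E3 81 AB E3 99 B2 D3 A2

U+9E11D: 4-byte form → F2 9E 84 9D.
U+D3D1: 3-byte form → ED 8F 91.
U+27C63: 4-byte form → F0 A7 B1 A3.
U+015D: 2-byte form → C5 9D.
U+A9CC7: 4-byte form → F2 A9 B3 87.
U+306B: 3-byte form → E3 81 AB.
U+3672: 3-byte form → E3 99 B2.
U+04E2: 2-byte form → D3 A2.
Concatenated (25 bytes): F2 9E 84 9D ED 8F 91 F0 A7 B1 A3 C5 9D F2 A9 B3 87 E3 81 AB E3 99 B2 D3 A2.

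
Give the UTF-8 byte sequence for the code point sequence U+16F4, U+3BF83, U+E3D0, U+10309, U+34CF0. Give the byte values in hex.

E1 9B B4 F0 BB BE 83 EE 8F 90 F0 90 8C 89 F0 B4 B3 B0

U+16F4: 3-byte form → E1 9B B4.
U+3BF83: 4-byte form → F0 BB BE 83.
U+E3D0: 3-byte form → EE 8F 90.
U+10309: 4-byte form → F0 90 8C 89.
U+34CF0: 4-byte form → F0 B4 B3 B0.
Concatenated (18 bytes): E1 9B B4 F0 BB BE 83 EE 8F 90 F0 90 8C 89 F0 B4 B3 B0.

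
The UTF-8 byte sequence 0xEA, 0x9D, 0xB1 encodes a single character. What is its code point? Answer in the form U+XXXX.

Leading byte 0xEA = 11101010 matches 1110xxxx → 3-byte sequence.
Byte 1: 0xEA = 11101010, payload 1010 (4 bits).
Byte 2: 0x9D = 10011101 (10xxxxxx ✓), payload 011101.
Byte 3: 0xB1 = 10110001 (10xxxxxx ✓), payload 110001.
Concatenate: 1010011101110001 = 0xA771 (16 bits → U+A771).

U+A771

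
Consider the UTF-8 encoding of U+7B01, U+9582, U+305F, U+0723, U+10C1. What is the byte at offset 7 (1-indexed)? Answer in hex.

0xE3

1-indexed offset 7 is 0-indexed offset 6.
U+7B01 → 3-byte form E7 AC 81 at offsets 0–2.
U+9582 → 3-byte form E9 96 82 at offsets 3–5.
U+305F → 3-byte form E3 81 9F at offsets 6–8.
Offset 6 falls in char 3's range; it's byte 1 of E3 81 9F = 0xE3.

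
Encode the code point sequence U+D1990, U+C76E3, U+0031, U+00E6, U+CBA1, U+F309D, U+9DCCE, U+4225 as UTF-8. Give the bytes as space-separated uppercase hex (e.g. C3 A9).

U+D1990: 4-byte form → F3 91 A6 90.
U+C76E3: 4-byte form → F3 87 9B A3.
U+0031: 1-byte form → 31.
U+00E6: 2-byte form → C3 A6.
U+CBA1: 3-byte form → EC AE A1.
U+F309D: 4-byte form → F3 B3 82 9D.
U+9DCCE: 4-byte form → F2 9D B3 8E.
U+4225: 3-byte form → E4 88 A5.
Concatenated (25 bytes): F3 91 A6 90 F3 87 9B A3 31 C3 A6 EC AE A1 F3 B3 82 9D F2 9D B3 8E E4 88 A5.

F3 91 A6 90 F3 87 9B A3 31 C3 A6 EC AE A1 F3 B3 82 9D F2 9D B3 8E E4 88 A5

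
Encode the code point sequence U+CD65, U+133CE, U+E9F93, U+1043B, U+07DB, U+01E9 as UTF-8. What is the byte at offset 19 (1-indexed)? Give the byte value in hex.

1-indexed offset 19 is 0-indexed offset 18.
U+CD65 → 3-byte form EC B5 A5 at offsets 0–2.
U+133CE → 4-byte form F0 93 8F 8E at offsets 3–6.
U+E9F93 → 4-byte form F3 A9 BE 93 at offsets 7–10.
U+1043B → 4-byte form F0 90 90 BB at offsets 11–14.
U+07DB → 2-byte form DF 9B at offsets 15–16.
U+01E9 → 2-byte form C7 A9 at offsets 17–18.
Offset 18 falls in char 6's range; it's byte 2 of C7 A9 = 0xA9.

0xA9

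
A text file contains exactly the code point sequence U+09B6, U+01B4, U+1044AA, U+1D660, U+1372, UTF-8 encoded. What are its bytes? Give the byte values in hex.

U+09B6: 3-byte form → E0 A6 B6.
U+01B4: 2-byte form → C6 B4.
U+1044AA: 4-byte form → F4 84 92 AA.
U+1D660: 4-byte form → F0 9D 99 A0.
U+1372: 3-byte form → E1 8D B2.
Concatenated (16 bytes): E0 A6 B6 C6 B4 F4 84 92 AA F0 9D 99 A0 E1 8D B2.

E0 A6 B6 C6 B4 F4 84 92 AA F0 9D 99 A0 E1 8D B2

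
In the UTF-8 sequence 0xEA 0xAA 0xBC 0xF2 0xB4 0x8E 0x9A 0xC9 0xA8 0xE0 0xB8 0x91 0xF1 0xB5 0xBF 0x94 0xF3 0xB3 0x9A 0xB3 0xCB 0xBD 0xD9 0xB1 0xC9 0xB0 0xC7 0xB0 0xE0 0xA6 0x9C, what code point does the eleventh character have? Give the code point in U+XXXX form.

Offset 0: leading byte 0xEA = 11101010 → 3-byte char #1 = EA AA BC.
Offset 3: leading byte 0xF2 = 11110010 → 4-byte char #2 = F2 B4 8E 9A.
Offset 7: leading byte 0xC9 = 11001001 → 2-byte char #3 = C9 A8.
Offset 9: leading byte 0xE0 = 11100000 → 3-byte char #4 = E0 B8 91.
Offset 12: leading byte 0xF1 = 11110001 → 4-byte char #5 = F1 B5 BF 94.
Offset 16: leading byte 0xF3 = 11110011 → 4-byte char #6 = F3 B3 9A B3.
Offset 20: leading byte 0xCB = 11001011 → 2-byte char #7 = CB BD.
Offset 22: leading byte 0xD9 = 11011001 → 2-byte char #8 = D9 B1.
Offset 24: leading byte 0xC9 = 11001001 → 2-byte char #9 = C9 B0.
Offset 26: leading byte 0xC7 = 11000111 → 2-byte char #10 = C7 B0.
Offset 28: leading byte 0xE0 = 11100000 → 3-byte char #11 = E0 A6 9C.
Leading byte 0xE0 = 11100000 matches 1110xxxx → 3-byte sequence.
Byte 1: 0xE0 = 11100000, payload 0000 (4 bits).
Byte 2: 0xA6 = 10100110 (10xxxxxx ✓), payload 100110.
Byte 3: 0x9C = 10011100 (10xxxxxx ✓), payload 011100.
Concatenate: 0000100110011100 = 0x99C (16 bits → U+099C).

U+099C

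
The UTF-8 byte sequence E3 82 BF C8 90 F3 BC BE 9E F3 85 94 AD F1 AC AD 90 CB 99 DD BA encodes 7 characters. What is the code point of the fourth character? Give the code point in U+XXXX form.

U+C552D

Offset 0: leading byte 0xE3 = 11100011 → 3-byte char #1 = E3 82 BF.
Offset 3: leading byte 0xC8 = 11001000 → 2-byte char #2 = C8 90.
Offset 5: leading byte 0xF3 = 11110011 → 4-byte char #3 = F3 BC BE 9E.
Offset 9: leading byte 0xF3 = 11110011 → 4-byte char #4 = F3 85 94 AD.
Leading byte 0xF3 = 11110011 matches 11110xxx → 4-byte sequence.
Byte 1: 0xF3 = 11110011, payload 011 (3 bits).
Byte 2: 0x85 = 10000101 (10xxxxxx ✓), payload 000101.
Byte 3: 0x94 = 10010100 (10xxxxxx ✓), payload 010100.
Byte 4: 0xAD = 10101101 (10xxxxxx ✓), payload 101101.
Concatenate: 011000101010100101101 = 0xC552D (21 bits → U+C552D).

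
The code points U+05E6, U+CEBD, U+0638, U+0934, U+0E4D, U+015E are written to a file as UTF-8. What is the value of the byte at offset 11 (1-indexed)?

0xE0

1-indexed offset 11 is 0-indexed offset 10.
U+05E6 → 2-byte form D7 A6 at offsets 0–1.
U+CEBD → 3-byte form EC BA BD at offsets 2–4.
U+0638 → 2-byte form D8 B8 at offsets 5–6.
U+0934 → 3-byte form E0 A4 B4 at offsets 7–9.
U+0E4D → 3-byte form E0 B9 8D at offsets 10–12.
Offset 10 falls in char 5's range; it's byte 1 of E0 B9 8D = 0xE0.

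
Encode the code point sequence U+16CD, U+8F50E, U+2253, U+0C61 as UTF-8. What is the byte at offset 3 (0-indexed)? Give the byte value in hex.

0xF2

U+16CD → 3-byte form E1 9B 8D at offsets 0–2.
U+8F50E → 4-byte form F2 8F 94 8E at offsets 3–6.
Offset 3 falls in char 2's range; it's byte 1 of F2 8F 94 8E = 0xF2.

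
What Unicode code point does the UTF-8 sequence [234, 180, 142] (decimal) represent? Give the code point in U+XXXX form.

U+AD0E

Leading byte 0xEA = 11101010 matches 1110xxxx → 3-byte sequence.
Byte 1: 0xEA = 11101010, payload 1010 (4 bits).
Byte 2: 0xB4 = 10110100 (10xxxxxx ✓), payload 110100.
Byte 3: 0x8E = 10001110 (10xxxxxx ✓), payload 001110.
Concatenate: 1010110100001110 = 0xAD0E (16 bits → U+AD0E).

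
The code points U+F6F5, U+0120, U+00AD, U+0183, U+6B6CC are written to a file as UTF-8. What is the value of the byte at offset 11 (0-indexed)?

U+F6F5 → 3-byte form EF 9B B5 at offsets 0–2.
U+0120 → 2-byte form C4 A0 at offsets 3–4.
U+00AD → 2-byte form C2 AD at offsets 5–6.
U+0183 → 2-byte form C6 83 at offsets 7–8.
U+6B6CC → 4-byte form F1 AB 9B 8C at offsets 9–12.
Offset 11 falls in char 5's range; it's byte 3 of F1 AB 9B 8C = 0x9B.

0x9B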